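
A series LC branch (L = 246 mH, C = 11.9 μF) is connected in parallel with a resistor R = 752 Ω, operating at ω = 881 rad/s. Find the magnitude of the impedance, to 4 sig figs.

119.8 Ω

X_L = ωL = 216.7 Ω
X_C = 1/(ωC) = 95.38 Ω
Branch 1: Z₁ = R = 752.0 Ω
Branch 2 (series LC): Z₂ = j(X_L − X_C) = j121.3 Ω
Parallel: Z = Z₁Z₂/(Z₁+Z₂), |Z| = 119.8 Ω, ∠Z = 80.83°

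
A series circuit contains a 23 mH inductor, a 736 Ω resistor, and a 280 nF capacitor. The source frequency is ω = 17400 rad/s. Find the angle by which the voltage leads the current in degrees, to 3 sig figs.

X_L = ωL = 400 Ω
X_C = 1/(ωC) = 205 Ω
Net reactance X = X_L − X_C = 195 Ω
Z = 736 + j195 Ω
|Z| = √(736² + 195²) = 761 Ω
∠Z = arctan(195/736) = 14.8°

14.8°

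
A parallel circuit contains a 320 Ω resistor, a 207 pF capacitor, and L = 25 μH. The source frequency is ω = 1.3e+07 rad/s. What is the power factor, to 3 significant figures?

0.992

X_L = ωL = 325 Ω
X_C = 1/(ωC) = 372 Ω
Parallel: admittances add. Y = 1/R + 1/(jωL) + jωC
Y = (0.00313 − j0.000386) S
|Y| = 0.00315 S → |Z| = 1/|Y| = 318 Ω, ∠Z = −∠Y = 7.04°
cos φ = cos(7.04°) = 0.992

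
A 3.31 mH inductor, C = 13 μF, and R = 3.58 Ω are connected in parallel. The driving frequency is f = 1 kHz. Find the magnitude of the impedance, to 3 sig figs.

ω = 2πf = 6283 rad/s
X_L = ωL = 20.8 Ω
X_C = 1/(ωC) = 12.2 Ω
Parallel: admittances add. Y = 1/R + 1/(jωL) + jωC
Y = (0.279 + j0.0336) S
|Y| = 0.281 S → |Z| = 1/|Y| = 3.55 Ω, ∠Z = −∠Y = -6.86°

3.55 Ω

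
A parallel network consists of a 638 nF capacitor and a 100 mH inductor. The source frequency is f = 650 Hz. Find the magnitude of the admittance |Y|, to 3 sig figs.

157 μS

ω = 2πf = 4084 rad/s
X_L = ωL = 408 Ω
X_C = 1/(ωC) = 384 Ω
Parallel: admittances add. Y = 1/(jωL) + jωC
Y = (0 + j0.000157) S
|Y| = 0.000157 S → |Z| = 1/|Y| = 6370 Ω, ∠Z = −∠Y = -90.0°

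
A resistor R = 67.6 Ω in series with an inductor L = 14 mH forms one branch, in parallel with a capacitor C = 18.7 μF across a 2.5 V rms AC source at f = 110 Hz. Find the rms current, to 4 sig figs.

45.27 mA

ω = 2πf = 691.2 rad/s
X_L = ωL = 9.676 Ω
X_C = 1/(ωC) = 77.37 Ω
Branch 1 (R+jX_L): Z₁ = 67.60 + j9.676 Ω, |Z₁| = 68.29 Ω
Branch 2 (−jX_C): Z₂ = −j77.37 Ω
Parallel: Z = Z₁Z₂/(Z₁+Z₂), |Z| = 55.23 Ω, ∠Z = -36.81°
I = V/|Z| = 2.5/55.23 = 45.27 mA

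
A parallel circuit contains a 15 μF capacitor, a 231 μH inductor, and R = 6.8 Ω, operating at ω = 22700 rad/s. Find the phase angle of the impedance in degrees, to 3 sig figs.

-45.5°

X_L = ωL = 5.24 Ω
X_C = 1/(ωC) = 2.94 Ω
Parallel: admittances add. Y = 1/R + 1/(jωL) + jωC
Y = (0.147 + j0.150) S
|Y| = 0.210 S → |Z| = 1/|Y| = 4.76 Ω, ∠Z = −∠Y = -45.5°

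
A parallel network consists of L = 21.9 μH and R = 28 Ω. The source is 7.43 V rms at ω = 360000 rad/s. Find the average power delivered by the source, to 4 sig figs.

X_L = ωL = 7.884 Ω
Parallel: admittances add. Y = 1/R + 1/(jωL)
Y = (0.03571 − j0.1268) S
|Y| = 0.1318 S → |Z| = 1/|Y| = 7.589 Ω, ∠Z = −∠Y = 74.27°
I = V/|Z| = 979.1 mA
P = VI cos φ = 7.43 × 0.9791 × cos(74.27°) = 1.972 W

1.972 W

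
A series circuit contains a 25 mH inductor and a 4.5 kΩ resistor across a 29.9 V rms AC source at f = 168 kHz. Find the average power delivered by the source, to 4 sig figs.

ω = 2πf = 1.056e+06 rad/s
X_L = ωL = 26390 Ω
Z = 4500 + j26390 Ω
|Z| = √(4500² + 26390²) = 26770 Ω
∠Z = arctan(26390/4500) = 80.32°
I = V/|Z| = 1.117 mA
P = VI cos φ = 29.9 × 0.001117 × cos(80.32°) = 5.614 mW

5.614 mW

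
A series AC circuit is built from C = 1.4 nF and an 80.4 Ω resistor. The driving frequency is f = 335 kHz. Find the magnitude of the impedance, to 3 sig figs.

ω = 2πf = 2.105e+06 rad/s
X_C = 1/(ωC) = 339 Ω
Z = 80.4 − j339 Ω
|Z| = √(80.4² + 339²) = 349 Ω

349 Ω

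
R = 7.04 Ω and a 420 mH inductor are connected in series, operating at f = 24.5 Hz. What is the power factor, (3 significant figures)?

0.108

ω = 2πf = 153.9 rad/s
X_L = ωL = 64.7 Ω
Z = 7.04 + j64.7 Ω
|Z| = √(7.04² + 64.7²) = 65.0 Ω
∠Z = arctan(64.7/7.04) = 83.8°
cos φ = cos(83.8°) = 0.108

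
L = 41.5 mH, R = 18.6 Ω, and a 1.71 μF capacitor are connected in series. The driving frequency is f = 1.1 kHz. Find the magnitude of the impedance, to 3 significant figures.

ω = 2πf = 6912 rad/s
X_L = ωL = 287 Ω
X_C = 1/(ωC) = 84.6 Ω
Net reactance X = X_L − X_C = 202 Ω
Z = 18.6 + j202 Ω
|Z| = √(18.6² + 202²) = 203 Ω

203 Ω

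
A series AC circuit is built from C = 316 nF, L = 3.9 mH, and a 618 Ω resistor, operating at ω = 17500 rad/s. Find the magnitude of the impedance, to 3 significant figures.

628 Ω

X_L = ωL = 68.2 Ω
X_C = 1/(ωC) = 181 Ω
Net reactance X = X_L − X_C = -113 Ω
Z = 618 − j113 Ω
|Z| = √(618² + 113²) = 628 Ω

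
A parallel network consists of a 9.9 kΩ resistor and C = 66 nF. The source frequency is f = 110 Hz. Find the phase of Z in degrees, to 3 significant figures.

ω = 2πf = 691.2 rad/s
X_C = 1/(ωC) = 21900 Ω
Parallel: admittances add. Y = 1/R + jωC
Y = (0.000101 + j4.56e-05) S
|Y| = 0.000111 S → |Z| = 1/|Y| = 9020 Ω, ∠Z = −∠Y = -24.3°

-24.3°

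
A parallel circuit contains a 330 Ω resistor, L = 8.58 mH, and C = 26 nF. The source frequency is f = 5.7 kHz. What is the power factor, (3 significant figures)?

ω = 2πf = 35810 rad/s
X_L = ωL = 307 Ω
X_C = 1/(ωC) = 1070 Ω
Parallel: admittances add. Y = 1/R + 1/(jωL) + jωC
Y = (0.00303 − j0.00232) S
|Y| = 0.00382 S → |Z| = 1/|Y| = 262 Ω, ∠Z = −∠Y = 37.5°
cos φ = cos(37.5°) = 0.794

0.794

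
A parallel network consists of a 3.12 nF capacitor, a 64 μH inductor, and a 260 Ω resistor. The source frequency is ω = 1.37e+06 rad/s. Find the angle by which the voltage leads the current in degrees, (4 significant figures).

61.66°

X_L = ωL = 87.68 Ω
X_C = 1/(ωC) = 234.0 Ω
Parallel: admittances add. Y = 1/R + 1/(jωL) + jωC
Y = (0.003846 − j0.007131) S
|Y| = 0.008102 S → |Z| = 1/|Y| = 123.4 Ω, ∠Z = −∠Y = 61.66°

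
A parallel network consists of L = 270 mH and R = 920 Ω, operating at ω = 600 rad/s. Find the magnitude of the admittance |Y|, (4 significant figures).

X_L = ωL = 162.0 Ω
Parallel: admittances add. Y = 1/R + 1/(jωL)
Y = (0.001087 − j0.006173) S
|Y| = 0.006268 S → |Z| = 1/|Y| = 159.5 Ω, ∠Z = −∠Y = 80.01°

6.268 mS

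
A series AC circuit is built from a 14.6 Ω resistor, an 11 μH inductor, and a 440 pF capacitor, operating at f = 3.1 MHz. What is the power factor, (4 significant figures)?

ω = 2πf = 1.948e+07 rad/s
X_L = ωL = 214.3 Ω
X_C = 1/(ωC) = 116.7 Ω
Net reactance X = X_L − X_C = 97.57 Ω
Z = 14.60 + j97.57 Ω
|Z| = √(14.60² + 97.57²) = 98.66 Ω
∠Z = arctan(97.57/14.60) = 81.49°
cos φ = cos(81.49°) = 0.1480

0.1480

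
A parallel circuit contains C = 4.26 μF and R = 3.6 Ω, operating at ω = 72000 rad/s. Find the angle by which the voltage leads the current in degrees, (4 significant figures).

X_C = 1/(ωC) = 3.260 Ω
Parallel: admittances add. Y = 1/R + jωC
Y = (0.2778 + j0.3067) S
|Y| = 0.4138 S → |Z| = 1/|Y| = 2.417 Ω, ∠Z = −∠Y = -47.83°

-47.83°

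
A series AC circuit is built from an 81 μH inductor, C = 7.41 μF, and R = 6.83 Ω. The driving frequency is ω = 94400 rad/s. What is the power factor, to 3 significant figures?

X_L = ωL = 7.65 Ω
X_C = 1/(ωC) = 1.43 Ω
Net reactance X = X_L − X_C = 6.22 Ω
Z = 6.83 + j6.22 Ω
|Z| = √(6.83² + 6.22²) = 9.24 Ω
∠Z = arctan(6.22/6.83) = 42.3°
cos φ = cos(42.3°) = 0.740

0.740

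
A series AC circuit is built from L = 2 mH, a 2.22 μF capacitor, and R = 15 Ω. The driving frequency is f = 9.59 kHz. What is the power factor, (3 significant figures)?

ω = 2πf = 60260 rad/s
X_L = ωL = 121 Ω
X_C = 1/(ωC) = 7.48 Ω
Net reactance X = X_L − X_C = 113 Ω
Z = 15.0 + j113 Ω
|Z| = √(15.0² + 113²) = 114 Ω
∠Z = arctan(113/15.0) = 82.4°
cos φ = cos(82.4°) = 0.132

0.132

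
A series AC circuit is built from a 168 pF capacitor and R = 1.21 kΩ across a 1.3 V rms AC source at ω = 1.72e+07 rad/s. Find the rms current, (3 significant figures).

X_C = 1/(ωC) = 346 Ω
Z = 1210 − j346 Ω
|Z| = √(1210² + 346²) = 1260 Ω
I = V/|Z| = 1.3/1260 = 1.03 mA

1.03 mA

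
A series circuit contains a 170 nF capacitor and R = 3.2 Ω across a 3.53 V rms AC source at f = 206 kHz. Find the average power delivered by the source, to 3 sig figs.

ω = 2πf = 1.294e+06 rad/s
X_C = 1/(ωC) = 4.54 Ω
Z = 3.20 − j4.54 Ω
|Z| = √(3.20² + 4.54²) = 5.56 Ω
∠Z = arctan(-4.54/3.20) = -54.8°
I = V/|Z| = 635 mA
P = VI cos φ = 3.53 × 0.635 × cos(-54.8°) = 1.29 W

1.29 W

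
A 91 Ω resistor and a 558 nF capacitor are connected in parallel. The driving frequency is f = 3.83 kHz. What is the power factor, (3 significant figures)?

0.633

ω = 2πf = 24060 rad/s
X_C = 1/(ωC) = 74.5 Ω
Parallel: admittances add. Y = 1/R + jωC
Y = (0.0110 + j0.0134) S
|Y| = 0.0174 S → |Z| = 1/|Y| = 57.6 Ω, ∠Z = −∠Y = -50.7°
cos φ = cos(-50.7°) = 0.633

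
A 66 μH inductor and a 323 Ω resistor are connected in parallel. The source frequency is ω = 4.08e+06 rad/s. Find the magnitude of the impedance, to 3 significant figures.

X_L = ωL = 269 Ω
Parallel: admittances add. Y = 1/R + 1/(jωL)
Y = (0.00310 − j0.00371) S
|Y| = 0.00483 S → |Z| = 1/|Y| = 207 Ω, ∠Z = −∠Y = 50.2°

207 Ω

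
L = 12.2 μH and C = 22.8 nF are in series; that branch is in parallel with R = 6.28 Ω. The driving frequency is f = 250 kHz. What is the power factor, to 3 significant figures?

0.813

ω = 2πf = 1.571e+06 rad/s
X_L = ωL = 19.2 Ω
X_C = 1/(ωC) = 27.9 Ω
Branch 1: Z₁ = R = 6.28 Ω
Branch 2 (series LC): Z₂ = j(X_L − X_C) = −j8.76 Ω
Parallel: Z = Z₁Z₂/(Z₁+Z₂), |Z| = 5.10 Ω, ∠Z = -35.6°
cos φ = cos(-35.6°) = 0.813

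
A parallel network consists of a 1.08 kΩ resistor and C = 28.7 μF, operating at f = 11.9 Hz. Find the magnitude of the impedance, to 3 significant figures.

ω = 2πf = 74.77 rad/s
X_C = 1/(ωC) = 466 Ω
Parallel: admittances add. Y = 1/R + jωC
Y = (0.000926 + j0.00215) S
|Y| = 0.00234 S → |Z| = 1/|Y| = 428 Ω, ∠Z = −∠Y = -66.7°

428 Ω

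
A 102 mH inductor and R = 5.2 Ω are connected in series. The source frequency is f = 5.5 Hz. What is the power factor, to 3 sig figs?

0.828

ω = 2πf = 34.56 rad/s
X_L = ωL = 3.52 Ω
Z = 5.20 + j3.52 Ω
|Z| = √(5.20² + 3.52²) = 6.28 Ω
∠Z = arctan(3.52/5.20) = 34.1°
cos φ = cos(34.1°) = 0.828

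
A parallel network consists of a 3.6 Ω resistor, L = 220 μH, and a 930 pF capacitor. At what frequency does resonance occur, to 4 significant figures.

ω₀ = 1/√(LC) = 1/√(0.00022 × 9.3e-10) = 2.211e+06 rad/s
f₀ = ω₀/(2π) = 351.9 kHz

351.9 kHz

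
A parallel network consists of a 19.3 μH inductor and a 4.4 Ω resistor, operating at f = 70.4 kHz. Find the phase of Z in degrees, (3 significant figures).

ω = 2πf = 442300 rad/s
X_L = ωL = 8.54 Ω
Parallel: admittances add. Y = 1/R + 1/(jωL)
Y = (0.227 − j0.117) S
|Y| = 0.256 S → |Z| = 1/|Y| = 3.91 Ω, ∠Z = −∠Y = 27.3°

27.3°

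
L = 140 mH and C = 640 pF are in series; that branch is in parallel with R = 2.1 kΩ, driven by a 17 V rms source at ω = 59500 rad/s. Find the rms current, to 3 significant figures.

X_L = ωL = 8330 Ω
X_C = 1/(ωC) = 26300 Ω
Branch 1: Z₁ = R = 2100 Ω
Branch 2 (series LC): Z₂ = j(X_L − X_C) = −j17900 Ω
Parallel: Z = Z₁Z₂/(Z₁+Z₂), |Z| = 2090 Ω, ∠Z = -6.68°
I = V/|Z| = 17/2090 = 8.15 mA

8.15 mA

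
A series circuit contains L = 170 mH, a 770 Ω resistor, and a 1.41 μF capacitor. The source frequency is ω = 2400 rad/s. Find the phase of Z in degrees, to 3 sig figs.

X_L = ωL = 408 Ω
X_C = 1/(ωC) = 296 Ω
Net reactance X = X_L − X_C = 112 Ω
Z = 770 + j112 Ω
|Z| = √(770² + 112²) = 778 Ω
∠Z = arctan(112/770) = 8.31°

8.31°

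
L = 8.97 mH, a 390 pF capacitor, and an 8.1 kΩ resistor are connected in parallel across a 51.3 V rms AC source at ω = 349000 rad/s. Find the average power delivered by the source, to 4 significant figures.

324.9 mW

X_L = ωL = 3131 Ω
X_C = 1/(ωC) = 7347 Ω
Parallel: admittances add. Y = 1/R + 1/(jωL) + jωC
Y = (0.0001235 − j0.0001833) S
|Y| = 0.0002210 S → |Z| = 1/|Y| = 4524 Ω, ∠Z = −∠Y = 56.04°
I = V/|Z| = 11.34 mA
P = VI cos φ = 51.3 × 0.01134 × cos(56.04°) = 324.9 mW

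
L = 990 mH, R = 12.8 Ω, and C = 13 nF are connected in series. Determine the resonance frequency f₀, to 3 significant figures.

ω₀ = 1/√(LC) = 1/√(0.99 × 1.3e-08) = 8815 rad/s
f₀ = ω₀/(2π) = 1.40 kHz

1.40 kHz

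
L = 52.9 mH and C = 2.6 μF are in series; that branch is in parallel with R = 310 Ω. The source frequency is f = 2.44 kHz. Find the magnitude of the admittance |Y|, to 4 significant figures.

3.468 mS

ω = 2πf = 15330 rad/s
X_L = ωL = 811.0 Ω
X_C = 1/(ωC) = 25.09 Ω
Branch 1: Z₁ = R = 310.0 Ω
Branch 2 (series LC): Z₂ = j(X_L − X_C) = j785.9 Ω
Parallel: Z = Z₁Z₂/(Z₁+Z₂), |Z| = 288.4 Ω, ∠Z = 21.53°
|Y| = 1/|Z| = 3.468 mS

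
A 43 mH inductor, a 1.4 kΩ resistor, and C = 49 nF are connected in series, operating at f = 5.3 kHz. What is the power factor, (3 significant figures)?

0.863

ω = 2πf = 33300 rad/s
X_L = ωL = 1430 Ω
X_C = 1/(ωC) = 613 Ω
Net reactance X = X_L − X_C = 819 Ω
Z = 1400 + j819 Ω
|Z| = √(1400² + 819²) = 1620 Ω
∠Z = arctan(819/1400) = 30.3°
cos φ = cos(30.3°) = 0.863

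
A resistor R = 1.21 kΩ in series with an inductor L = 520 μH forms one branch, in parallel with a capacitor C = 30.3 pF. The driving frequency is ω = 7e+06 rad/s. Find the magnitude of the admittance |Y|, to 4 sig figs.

89.49 μS

X_L = ωL = 3640 Ω
X_C = 1/(ωC) = 4715 Ω
Branch 1 (R+jX_L): Z₁ = 1210 + j3640 Ω, |Z₁| = 3836 Ω
Branch 2 (−jX_C): Z₂ = −j4715 Ω
Parallel: Z = Z₁Z₂/(Z₁+Z₂), |Z| = 11170 Ω, ∠Z = 23.22°
|Y| = 1/|Z| = 89.49 μS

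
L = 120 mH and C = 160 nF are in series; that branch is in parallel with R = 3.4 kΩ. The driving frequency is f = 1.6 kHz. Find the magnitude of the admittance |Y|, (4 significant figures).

1.735 mS

ω = 2πf = 10050 rad/s
X_L = ωL = 1206 Ω
X_C = 1/(ωC) = 621.7 Ω
Branch 1: Z₁ = R = 3400 Ω
Branch 2 (series LC): Z₂ = j(X_L − X_C) = j584.7 Ω
Parallel: Z = Z₁Z₂/(Z₁+Z₂), |Z| = 576.2 Ω, ∠Z = 80.24°
|Y| = 1/|Z| = 1.735 mS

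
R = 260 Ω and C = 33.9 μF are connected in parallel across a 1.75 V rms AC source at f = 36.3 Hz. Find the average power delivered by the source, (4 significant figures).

ω = 2πf = 228.1 rad/s
X_C = 1/(ωC) = 129.3 Ω
Parallel: admittances add. Y = 1/R + jωC
Y = (0.003846 + j0.007732) S
|Y| = 0.008636 S → |Z| = 1/|Y| = 115.8 Ω, ∠Z = −∠Y = -63.55°
I = V/|Z| = 15.11 mA
P = VI cos φ = 1.75 × 0.01511 × cos(-63.55°) = 11.78 mW

11.78 mW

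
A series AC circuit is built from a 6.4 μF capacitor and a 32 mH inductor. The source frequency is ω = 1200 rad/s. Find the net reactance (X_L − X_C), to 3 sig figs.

-91.8 Ω

X_L = ωL = 38.4 Ω
X_C = 1/(ωC) = 130 Ω
X = 38.4 − 130 = -91.8 Ω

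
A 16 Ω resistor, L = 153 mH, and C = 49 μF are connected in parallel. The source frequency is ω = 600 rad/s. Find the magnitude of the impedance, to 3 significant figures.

15.3 Ω

X_L = ωL = 91.8 Ω
X_C = 1/(ωC) = 34.0 Ω
Parallel: admittances add. Y = 1/R + 1/(jωL) + jωC
Y = (0.0625 + j0.0185) S
|Y| = 0.0652 S → |Z| = 1/|Y| = 15.3 Ω, ∠Z = −∠Y = -16.5°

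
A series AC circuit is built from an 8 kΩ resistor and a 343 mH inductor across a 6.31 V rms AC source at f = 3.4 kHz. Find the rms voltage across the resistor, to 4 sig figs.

ω = 2πf = 21360 rad/s
X_L = ωL = 7327 Ω
Z = 8000 + j7327 Ω
|Z| = √(8000² + 7327²) = 10850 Ω
I = V/|Z| = 581.6 μA
V_R = I·|Z_R| = 0.0005816 × 8000 = 4.653 V

4.653 V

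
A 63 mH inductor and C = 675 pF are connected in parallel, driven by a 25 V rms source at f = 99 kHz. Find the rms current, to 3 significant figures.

9.86 mA

ω = 2πf = 622000 rad/s
X_L = ωL = 39200 Ω
X_C = 1/(ωC) = 2380 Ω
Parallel: admittances add. Y = 1/(jωL) + jωC
Y = (0 + j0.000394) S
|Y| = 0.000394 S → |Z| = 1/|Y| = 2540 Ω, ∠Z = −∠Y = -90.0°
I = V/|Z| = 25/2540 = 9.86 mA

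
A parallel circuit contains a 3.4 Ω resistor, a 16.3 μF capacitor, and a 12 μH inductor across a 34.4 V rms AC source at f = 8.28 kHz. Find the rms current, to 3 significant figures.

ω = 2πf = 52020 rad/s
X_L = ωL = 0.624 Ω
X_C = 1/(ωC) = 1.18 Ω
Parallel: admittances add. Y = 1/R + 1/(jωL) + jωC
Y = (0.294 − j0.754) S
|Y| = 0.809 S → |Z| = 1/|Y| = 1.24 Ω, ∠Z = −∠Y = 68.7°
I = V/|Z| = 34.4/1.24 = 27.8 A

27.8 A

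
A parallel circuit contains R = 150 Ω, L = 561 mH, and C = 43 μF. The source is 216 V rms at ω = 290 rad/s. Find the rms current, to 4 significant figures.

X_L = ωL = 162.7 Ω
X_C = 1/(ωC) = 80.19 Ω
Parallel: admittances add. Y = 1/R + 1/(jωL) + jωC
Y = (0.006667 + j0.006323) S
|Y| = 0.009189 S → |Z| = 1/|Y| = 108.8 Ω, ∠Z = −∠Y = -43.49°
I = V/|Z| = 216/108.8 = 1.985 A

1.985 A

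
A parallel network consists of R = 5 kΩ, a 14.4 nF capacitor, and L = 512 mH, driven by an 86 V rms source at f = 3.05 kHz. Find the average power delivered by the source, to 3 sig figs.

ω = 2πf = 19160 rad/s
X_L = ωL = 9810 Ω
X_C = 1/(ωC) = 3620 Ω
Parallel: admittances add. Y = 1/R + 1/(jωL) + jωC
Y = (0.000200 + j0.000174) S
|Y| = 0.000265 S → |Z| = 1/|Y| = 3770 Ω, ∠Z = −∠Y = -41.0°
I = V/|Z| = 22.8 mA
P = VI cos φ = 86 × 0.0228 × cos(-41.0°) = 1.48 W

1.48 W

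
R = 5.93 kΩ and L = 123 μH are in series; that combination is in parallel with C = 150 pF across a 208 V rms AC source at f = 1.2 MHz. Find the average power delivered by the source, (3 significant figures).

ω = 2πf = 7.54e+06 rad/s
X_L = ωL = 927 Ω
X_C = 1/(ωC) = 884 Ω
Branch 1 (R+jX_L): Z₁ = 5930 + j927 Ω, |Z₁| = 6000 Ω
Branch 2 (−jX_C): Z₂ = −j884 Ω
Parallel: Z = Z₁Z₂/(Z₁+Z₂), |Z| = 895 Ω, ∠Z = -81.5°
I = V/|Z| = 232 mA
P = VI cos φ = 208 × 0.232 × cos(-81.5°) = 7.12 W

7.12 W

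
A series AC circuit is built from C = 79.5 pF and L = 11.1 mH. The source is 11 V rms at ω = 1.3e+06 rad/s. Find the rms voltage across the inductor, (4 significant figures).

33.39 V

X_L = ωL = 14430 Ω
X_C = 1/(ωC) = 9676 Ω
Net reactance X = X_L − X_C = 4754 Ω
Z = j4754 Ω
|Z| = √(0² + 4754²) = 4754 Ω
I = V/|Z| = 2.314 mA
V_L = I·|Z_L| = 0.002314 × 14430 = 33.39 V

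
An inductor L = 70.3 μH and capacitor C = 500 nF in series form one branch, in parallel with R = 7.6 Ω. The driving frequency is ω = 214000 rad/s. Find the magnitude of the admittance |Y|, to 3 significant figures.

X_L = ωL = 15.0 Ω
X_C = 1/(ωC) = 9.35 Ω
Branch 1: Z₁ = R = 7.60 Ω
Branch 2 (series LC): Z₂ = j(X_L − X_C) = j5.70 Ω
Parallel: Z = Z₁Z₂/(Z₁+Z₂), |Z| = 4.56 Ω, ∠Z = 53.1°
|Y| = 1/|Z| = 219 mS

219 mS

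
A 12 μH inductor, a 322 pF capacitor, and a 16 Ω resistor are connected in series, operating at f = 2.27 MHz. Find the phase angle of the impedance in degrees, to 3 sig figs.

-71.0°

ω = 2πf = 1.426e+07 rad/s
X_L = ωL = 171 Ω
X_C = 1/(ωC) = 218 Ω
Net reactance X = X_L − X_C = -46.6 Ω
Z = 16.0 − j46.6 Ω
|Z| = √(16.0² + 46.6²) = 49.3 Ω
∠Z = arctan(-46.6/16.0) = -71.0°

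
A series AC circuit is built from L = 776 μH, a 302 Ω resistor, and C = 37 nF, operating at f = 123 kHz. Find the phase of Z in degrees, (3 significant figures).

61.9°

ω = 2πf = 772800 rad/s
X_L = ωL = 600 Ω
X_C = 1/(ωC) = 35.0 Ω
Net reactance X = X_L − X_C = 565 Ω
Z = 302 + j565 Ω
|Z| = √(302² + 565²) = 640 Ω
∠Z = arctan(565/302) = 61.9°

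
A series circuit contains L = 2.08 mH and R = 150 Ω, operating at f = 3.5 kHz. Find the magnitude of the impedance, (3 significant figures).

157 Ω

ω = 2πf = 21990 rad/s
X_L = ωL = 45.7 Ω
Z = 150 + j45.7 Ω
|Z| = √(150² + 45.7²) = 157 Ω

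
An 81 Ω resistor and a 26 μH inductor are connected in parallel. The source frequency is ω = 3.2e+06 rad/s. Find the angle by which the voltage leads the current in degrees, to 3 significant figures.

X_L = ωL = 83.2 Ω
Parallel: admittances add. Y = 1/R + 1/(jωL)
Y = (0.0123 − j0.0120) S
|Y| = 0.0172 S → |Z| = 1/|Y| = 58.0 Ω, ∠Z = −∠Y = 44.2°

44.2°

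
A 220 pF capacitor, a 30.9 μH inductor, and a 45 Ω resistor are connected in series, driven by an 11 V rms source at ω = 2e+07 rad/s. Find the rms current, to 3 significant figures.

X_L = ωL = 618 Ω
X_C = 1/(ωC) = 227 Ω
Net reactance X = X_L − X_C = 391 Ω
Z = 45.0 + j391 Ω
|Z| = √(45.0² + 391²) = 393 Ω
I = V/|Z| = 11/393 = 28.0 mA

28.0 mA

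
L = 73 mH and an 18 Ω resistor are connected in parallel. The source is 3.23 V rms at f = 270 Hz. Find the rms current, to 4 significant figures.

ω = 2πf = 1696 rad/s
X_L = ωL = 123.8 Ω
Parallel: admittances add. Y = 1/R + 1/(jωL)
Y = (0.05556 − j0.008075) S
|Y| = 0.05614 S → |Z| = 1/|Y| = 17.81 Ω, ∠Z = −∠Y = 8.270°
I = V/|Z| = 3.23/17.81 = 181.3 mA

181.3 mA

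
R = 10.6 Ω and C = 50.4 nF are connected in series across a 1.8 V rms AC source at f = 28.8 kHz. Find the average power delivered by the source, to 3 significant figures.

2.83 mW

ω = 2πf = 181000 rad/s
X_C = 1/(ωC) = 110 Ω
Z = 10.6 − j110 Ω
|Z| = √(10.6² + 110²) = 110 Ω
∠Z = arctan(-110/10.6) = -84.5°
I = V/|Z| = 16.3 mA
P = VI cos φ = 1.8 × 0.0163 × cos(-84.5°) = 2.83 mW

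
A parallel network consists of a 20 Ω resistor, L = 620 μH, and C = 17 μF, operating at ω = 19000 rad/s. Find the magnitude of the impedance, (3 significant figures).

X_L = ωL = 11.8 Ω
X_C = 1/(ωC) = 3.10 Ω
Parallel: admittances add. Y = 1/R + 1/(jωL) + jωC
Y = (0.0500 + j0.238) S
|Y| = 0.243 S → |Z| = 1/|Y| = 4.11 Ω, ∠Z = −∠Y = -78.1°

4.11 Ω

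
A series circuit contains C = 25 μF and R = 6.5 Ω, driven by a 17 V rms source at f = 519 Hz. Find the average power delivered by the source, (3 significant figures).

9.75 W

ω = 2πf = 3261 rad/s
X_C = 1/(ωC) = 12.3 Ω
Z = 6.50 − j12.3 Ω
|Z| = √(6.50² + 12.3²) = 13.9 Ω
∠Z = arctan(-12.3/6.50) = -62.1°
I = V/|Z| = 1.22 A
P = VI cos φ = 17 × 1.22 × cos(-62.1°) = 9.75 W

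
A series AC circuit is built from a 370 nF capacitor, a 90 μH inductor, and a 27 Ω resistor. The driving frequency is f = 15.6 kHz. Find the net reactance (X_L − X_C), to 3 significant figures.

ω = 2πf = 98020 rad/s
X_L = ωL = 8.82 Ω
X_C = 1/(ωC) = 27.6 Ω
X = 8.82 − 27.6 = -18.8 Ω

-18.8 Ω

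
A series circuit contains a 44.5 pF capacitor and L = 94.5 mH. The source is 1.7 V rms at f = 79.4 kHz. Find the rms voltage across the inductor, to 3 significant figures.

38.2 V

ω = 2πf = 498900 rad/s
X_L = ωL = 47100 Ω
X_C = 1/(ωC) = 45000 Ω
Net reactance X = X_L − X_C = 2100 Ω
Z = j2100 Ω
|Z| = √(0² + 2100²) = 2100 Ω
I = V/|Z| = 809 μA
V_L = I·|Z_L| = 0.000809 × 47100 = 38.2 V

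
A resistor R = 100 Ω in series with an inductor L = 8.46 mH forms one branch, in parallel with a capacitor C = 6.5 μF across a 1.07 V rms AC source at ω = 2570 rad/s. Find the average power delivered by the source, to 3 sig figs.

X_L = ωL = 21.7 Ω
X_C = 1/(ωC) = 59.9 Ω
Branch 1 (R+jX_L): Z₁ = 100 + j21.7 Ω, |Z₁| = 102 Ω
Branch 2 (−jX_C): Z₂ = −j59.9 Ω
Parallel: Z = Z₁Z₂/(Z₁+Z₂), |Z| = 57.2 Ω, ∠Z = -56.9°
I = V/|Z| = 18.7 mA
P = VI cos φ = 1.07 × 0.0187 × cos(-56.9°) = 10.9 mW

10.9 mW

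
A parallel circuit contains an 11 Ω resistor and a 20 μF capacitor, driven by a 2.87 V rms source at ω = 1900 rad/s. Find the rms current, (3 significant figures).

283 mA

X_C = 1/(ωC) = 26.3 Ω
Parallel: admittances add. Y = 1/R + jωC
Y = (0.0909 + j0.0380) S
|Y| = 0.0985 S → |Z| = 1/|Y| = 10.1 Ω, ∠Z = −∠Y = -22.7°
I = V/|Z| = 2.87/10.1 = 283 mA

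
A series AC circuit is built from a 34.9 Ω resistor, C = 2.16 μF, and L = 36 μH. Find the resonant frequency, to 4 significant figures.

18.05 kHz

ω₀ = 1/√(LC) = 1/√(3.6e-05 × 2.16e-06) = 113400 rad/s
f₀ = ω₀/(2π) = 18.05 kHz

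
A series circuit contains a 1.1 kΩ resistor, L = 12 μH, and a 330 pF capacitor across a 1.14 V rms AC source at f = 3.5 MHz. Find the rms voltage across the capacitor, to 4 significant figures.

0.1419 V

ω = 2πf = 2.199e+07 rad/s
X_L = ωL = 263.9 Ω
X_C = 1/(ωC) = 137.8 Ω
Net reactance X = X_L − X_C = 126.1 Ω
Z = 1100 + j126.1 Ω
|Z| = √(1100² + 126.1²) = 1107 Ω
I = V/|Z| = 1.030 mA
V_C = I·|Z_C| = 0.001030 × 137.8 = 0.1419 V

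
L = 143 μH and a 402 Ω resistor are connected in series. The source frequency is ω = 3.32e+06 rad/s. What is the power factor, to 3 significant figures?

X_L = ωL = 475 Ω
Z = 402 + j475 Ω
|Z| = √(402² + 475²) = 622 Ω
∠Z = arctan(475/402) = 49.7°
cos φ = cos(49.7°) = 0.646

0.646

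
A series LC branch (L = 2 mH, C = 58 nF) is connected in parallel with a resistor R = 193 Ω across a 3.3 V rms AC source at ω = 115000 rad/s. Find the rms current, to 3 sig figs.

44.6 mA

X_L = ωL = 230 Ω
X_C = 1/(ωC) = 150 Ω
Branch 1: Z₁ = R = 193 Ω
Branch 2 (series LC): Z₂ = j(X_L − X_C) = j80.1 Ω
Parallel: Z = Z₁Z₂/(Z₁+Z₂), |Z| = 74.0 Ω, ∠Z = 67.5°
I = V/|Z| = 3.3/74.0 = 44.6 mA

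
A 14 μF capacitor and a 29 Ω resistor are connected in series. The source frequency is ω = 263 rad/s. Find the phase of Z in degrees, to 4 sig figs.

X_C = 1/(ωC) = 271.6 Ω
Z = 29.00 − j271.6 Ω
|Z| = √(29.00² + 271.6²) = 273.1 Ω
∠Z = arctan(-271.6/29.00) = -83.91°

-83.91°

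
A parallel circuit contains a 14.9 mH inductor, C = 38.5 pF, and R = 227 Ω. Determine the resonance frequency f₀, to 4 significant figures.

210.1 kHz

ω₀ = 1/√(LC) = 1/√(0.0149 × 3.85e-11) = 1.32e+06 rad/s
f₀ = ω₀/(2π) = 210.1 kHz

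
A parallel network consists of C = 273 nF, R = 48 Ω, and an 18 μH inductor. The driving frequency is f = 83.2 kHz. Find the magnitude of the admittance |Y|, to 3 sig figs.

ω = 2πf = 522800 rad/s
X_L = ωL = 9.41 Ω
X_C = 1/(ωC) = 7.01 Ω
Parallel: admittances add. Y = 1/R + 1/(jωL) + jωC
Y = (0.0208 + j0.0364) S
|Y| = 0.0420 S → |Z| = 1/|Y| = 23.8 Ω, ∠Z = −∠Y = -60.2°

42.0 mS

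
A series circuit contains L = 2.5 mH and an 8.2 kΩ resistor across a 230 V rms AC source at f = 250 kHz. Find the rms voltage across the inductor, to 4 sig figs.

ω = 2πf = 1.571e+06 rad/s
X_L = ωL = 3927 Ω
Z = 8200 + j3927 Ω
|Z| = √(8200² + 3927²) = 9092 Ω
I = V/|Z| = 25.30 mA
V_L = I·|Z_L| = 0.02530 × 3927 = 99.34 V

99.34 V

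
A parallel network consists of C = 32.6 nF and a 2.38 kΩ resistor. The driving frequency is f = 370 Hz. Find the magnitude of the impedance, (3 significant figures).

2340 Ω

ω = 2πf = 2325 rad/s
X_C = 1/(ωC) = 13200 Ω
Parallel: admittances add. Y = 1/R + jωC
Y = (0.000420 + j7.58e-05) S
|Y| = 0.000427 S → |Z| = 1/|Y| = 2340 Ω, ∠Z = −∠Y = -10.2°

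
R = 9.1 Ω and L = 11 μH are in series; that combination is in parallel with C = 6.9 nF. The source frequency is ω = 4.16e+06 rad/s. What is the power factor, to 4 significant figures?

0.4780

X_L = ωL = 45.76 Ω
X_C = 1/(ωC) = 34.84 Ω
Branch 1 (R+jX_L): Z₁ = 9.100 + j45.76 Ω, |Z₁| = 46.66 Ω
Branch 2 (−jX_C): Z₂ = −j34.84 Ω
Parallel: Z = Z₁Z₂/(Z₁+Z₂), |Z| = 114.3 Ω, ∠Z = -61.45°
cos φ = cos(-61.45°) = 0.4780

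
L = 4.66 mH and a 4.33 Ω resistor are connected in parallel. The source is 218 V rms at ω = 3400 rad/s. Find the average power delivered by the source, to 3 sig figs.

X_L = ωL = 15.8 Ω
Parallel: admittances add. Y = 1/R + 1/(jωL)
Y = (0.231 − j0.0631) S
|Y| = 0.239 S → |Z| = 1/|Y| = 4.18 Ω, ∠Z = −∠Y = 15.3°
I = V/|Z| = 52.2 A
P = VI cos φ = 218 × 52.2 × cos(15.3°) = 11.0 kW

11.0 kW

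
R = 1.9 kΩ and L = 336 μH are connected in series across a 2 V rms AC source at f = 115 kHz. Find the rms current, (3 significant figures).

ω = 2πf = 722600 rad/s
X_L = ωL = 243 Ω
Z = 1900 + j243 Ω
|Z| = √(1900² + 243²) = 1920 Ω
I = V/|Z| = 2/1920 = 1.04 mA

1.04 mA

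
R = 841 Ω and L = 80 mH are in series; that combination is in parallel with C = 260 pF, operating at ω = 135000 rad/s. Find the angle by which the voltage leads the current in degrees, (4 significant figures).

82.83°

X_L = ωL = 10800 Ω
X_C = 1/(ωC) = 28490 Ω
Branch 1 (R+jX_L): Z₁ = 841.0 + j10800 Ω, |Z₁| = 10830 Ω
Branch 2 (−jX_C): Z₂ = −j28490 Ω
Parallel: Z = Z₁Z₂/(Z₁+Z₂), |Z| = 17430 Ω, ∠Z = 82.83°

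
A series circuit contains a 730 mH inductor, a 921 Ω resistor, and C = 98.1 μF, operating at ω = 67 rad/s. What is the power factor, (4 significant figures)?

0.9938

X_L = ωL = 48.91 Ω
X_C = 1/(ωC) = 152.1 Ω
Net reactance X = X_L − X_C = -103.2 Ω
Z = 921.0 − j103.2 Ω
|Z| = √(921.0² + 103.2²) = 926.8 Ω
∠Z = arctan(-103.2/921.0) = -6.396°
cos φ = cos(-6.396°) = 0.9938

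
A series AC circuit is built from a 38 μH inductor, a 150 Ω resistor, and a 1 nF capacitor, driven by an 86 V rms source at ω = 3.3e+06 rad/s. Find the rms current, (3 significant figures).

X_L = ωL = 125 Ω
X_C = 1/(ωC) = 303 Ω
Net reactance X = X_L − X_C = -178 Ω
Z = 150 − j178 Ω
|Z| = √(150² + 178²) = 232 Ω
I = V/|Z| = 86/232 = 370 mA

370 mA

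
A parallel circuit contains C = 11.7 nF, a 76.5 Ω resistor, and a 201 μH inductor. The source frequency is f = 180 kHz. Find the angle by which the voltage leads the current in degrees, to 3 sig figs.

ω = 2πf = 1.131e+06 rad/s
X_L = ωL = 227 Ω
X_C = 1/(ωC) = 75.6 Ω
Parallel: admittances add. Y = 1/R + 1/(jωL) + jωC
Y = (0.0131 + j0.00883) S
|Y| = 0.0158 S → |Z| = 1/|Y| = 63.4 Ω, ∠Z = −∠Y = -34.0°

-34.0°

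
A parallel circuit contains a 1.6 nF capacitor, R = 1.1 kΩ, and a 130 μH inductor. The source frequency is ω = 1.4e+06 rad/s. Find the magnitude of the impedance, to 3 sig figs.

X_L = ωL = 182 Ω
X_C = 1/(ωC) = 446 Ω
Parallel: admittances add. Y = 1/R + 1/(jωL) + jωC
Y = (0.000909 − j0.00325) S
|Y| = 0.00338 S → |Z| = 1/|Y| = 296 Ω, ∠Z = −∠Y = 74.4°

296 Ω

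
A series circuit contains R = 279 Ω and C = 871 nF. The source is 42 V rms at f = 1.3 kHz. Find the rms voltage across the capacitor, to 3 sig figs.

ω = 2πf = 8168 rad/s
X_C = 1/(ωC) = 141 Ω
Z = 279 − j141 Ω
|Z| = √(279² + 141²) = 312 Ω
I = V/|Z| = 134 mA
V_C = I·|Z_C| = 0.134 × 141 = 18.9 V

18.9 V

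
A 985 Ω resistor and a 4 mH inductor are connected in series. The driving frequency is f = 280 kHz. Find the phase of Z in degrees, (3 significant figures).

82.0°

ω = 2πf = 1.759e+06 rad/s
X_L = ωL = 7040 Ω
Z = 985 + j7040 Ω
|Z| = √(985² + 7040²) = 7110 Ω
∠Z = arctan(7040/985) = 82.0°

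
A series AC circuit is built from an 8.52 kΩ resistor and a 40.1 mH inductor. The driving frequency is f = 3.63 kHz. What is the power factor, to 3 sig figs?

ω = 2πf = 22810 rad/s
X_L = ωL = 915 Ω
Z = 8520 + j915 Ω
|Z| = √(8520² + 915²) = 8570 Ω
∠Z = arctan(915/8520) = 6.13°
cos φ = cos(6.13°) = 0.994

0.994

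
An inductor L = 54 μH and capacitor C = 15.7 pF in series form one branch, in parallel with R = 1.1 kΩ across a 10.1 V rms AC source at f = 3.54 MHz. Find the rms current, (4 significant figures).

ω = 2πf = 2.224e+07 rad/s
X_L = ωL = 1201 Ω
X_C = 1/(ωC) = 2864 Ω
Branch 1: Z₁ = R = 1100 Ω
Branch 2 (series LC): Z₂ = j(X_L − X_C) = −j1663 Ω
Parallel: Z = Z₁Z₂/(Z₁+Z₂), |Z| = 917.4 Ω, ∠Z = -33.49°
I = V/|Z| = 10.1/917.4 = 11.01 mA

11.01 mA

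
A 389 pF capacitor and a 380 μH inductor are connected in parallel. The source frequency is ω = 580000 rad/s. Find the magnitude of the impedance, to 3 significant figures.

232 Ω

X_L = ωL = 220 Ω
X_C = 1/(ωC) = 4430 Ω
Parallel: admittances add. Y = 1/(jωL) + jωC
Y = (0 − j0.00431) S
|Y| = 0.00431 S → |Z| = 1/|Y| = 232 Ω, ∠Z = −∠Y = 90.0°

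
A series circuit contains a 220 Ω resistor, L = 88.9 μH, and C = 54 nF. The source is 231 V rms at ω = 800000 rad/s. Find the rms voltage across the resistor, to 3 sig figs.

X_L = ωL = 71.1 Ω
X_C = 1/(ωC) = 23.1 Ω
Net reactance X = X_L − X_C = 48.0 Ω
Z = 220 + j48.0 Ω
|Z| = √(220² + 48.0²) = 225 Ω
I = V/|Z| = 1.03 A
V_R = I·|Z_R| = 1.03 × 220 = 226 V

226 V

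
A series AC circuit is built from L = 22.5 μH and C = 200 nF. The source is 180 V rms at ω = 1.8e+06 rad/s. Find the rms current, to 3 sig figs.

4.77 A

X_L = ωL = 40.5 Ω
X_C = 1/(ωC) = 2.78 Ω
Net reactance X = X_L − X_C = 37.7 Ω
Z = j37.7 Ω
|Z| = √(0² + 37.7²) = 37.7 Ω
I = V/|Z| = 180/37.7 = 4.77 A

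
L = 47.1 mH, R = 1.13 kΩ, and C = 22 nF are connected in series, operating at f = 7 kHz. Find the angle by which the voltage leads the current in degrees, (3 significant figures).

ω = 2πf = 43980 rad/s
X_L = ωL = 2070 Ω
X_C = 1/(ωC) = 1030 Ω
Net reactance X = X_L − X_C = 1040 Ω
Z = 1130 + j1040 Ω
|Z| = √(1130² + 1040²) = 1530 Ω
∠Z = arctan(1040/1130) = 42.6°

42.6°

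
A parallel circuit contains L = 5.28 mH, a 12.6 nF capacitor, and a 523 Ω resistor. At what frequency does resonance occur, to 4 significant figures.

ω₀ = 1/√(LC) = 1/√(0.00528 × 1.26e-08) = 122600 rad/s
f₀ = ω₀/(2π) = 19.51 kHz

19.51 kHz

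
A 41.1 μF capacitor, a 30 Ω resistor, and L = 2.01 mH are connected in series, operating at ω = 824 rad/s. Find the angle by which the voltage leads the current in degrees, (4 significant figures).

-42.89°

X_L = ωL = 1.656 Ω
X_C = 1/(ωC) = 29.53 Ω
Net reactance X = X_L − X_C = -27.87 Ω
Z = 30.00 − j27.87 Ω
|Z| = √(30.00² + 27.87²) = 40.95 Ω
∠Z = arctan(-27.87/30.00) = -42.89°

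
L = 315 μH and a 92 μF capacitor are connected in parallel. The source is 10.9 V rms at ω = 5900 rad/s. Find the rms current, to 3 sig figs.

51.6 mA

X_L = ωL = 1.86 Ω
X_C = 1/(ωC) = 1.84 Ω
Parallel: admittances add. Y = 1/(jωL) + jωC
Y = (0 + j0.00473) S
|Y| = 0.00473 S → |Z| = 1/|Y| = 211 Ω, ∠Z = −∠Y = -90.0°
I = V/|Z| = 10.9/211 = 51.6 mA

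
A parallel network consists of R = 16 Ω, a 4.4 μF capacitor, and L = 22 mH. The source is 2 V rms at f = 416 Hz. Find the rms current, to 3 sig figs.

126 mA

ω = 2πf = 2614 rad/s
X_L = ωL = 57.5 Ω
X_C = 1/(ωC) = 87.0 Ω
Parallel: admittances add. Y = 1/R + 1/(jωL) + jωC
Y = (0.0625 − j0.00589) S
|Y| = 0.0628 S → |Z| = 1/|Y| = 15.9 Ω, ∠Z = −∠Y = 5.38°
I = V/|Z| = 2/15.9 = 126 mA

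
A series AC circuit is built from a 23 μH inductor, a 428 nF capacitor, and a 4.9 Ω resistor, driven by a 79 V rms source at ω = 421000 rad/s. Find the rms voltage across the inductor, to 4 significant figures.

X_L = ωL = 9.683 Ω
X_C = 1/(ωC) = 5.550 Ω
Net reactance X = X_L − X_C = 4.133 Ω
Z = 4.900 + j4.133 Ω
|Z| = √(4.900² + 4.133²) = 6.410 Ω
I = V/|Z| = 12.32 A
V_L = I·|Z_L| = 12.32 × 9.683 = 119.3 V

119.3 V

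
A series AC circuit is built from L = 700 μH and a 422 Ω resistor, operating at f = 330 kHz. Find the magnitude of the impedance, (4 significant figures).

ω = 2πf = 2.073e+06 rad/s
X_L = ωL = 1451 Ω
Z = 422.0 + j1451 Ω
|Z| = √(422.0² + 1451²) = 1512 Ω

1512 Ω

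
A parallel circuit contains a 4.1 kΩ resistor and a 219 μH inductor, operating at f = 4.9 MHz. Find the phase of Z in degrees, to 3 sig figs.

ω = 2πf = 3.079e+07 rad/s
X_L = ωL = 6740 Ω
Parallel: admittances add. Y = 1/R + 1/(jωL)
Y = (0.000244 − j0.000148) S
|Y| = 0.000285 S → |Z| = 1/|Y| = 3500 Ω, ∠Z = −∠Y = 31.3°

31.3°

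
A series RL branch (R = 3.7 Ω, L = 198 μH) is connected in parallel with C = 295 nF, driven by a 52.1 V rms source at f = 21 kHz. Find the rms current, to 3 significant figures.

286 mA

ω = 2πf = 131900 rad/s
X_L = ωL = 26.1 Ω
X_C = 1/(ωC) = 25.7 Ω
Branch 1 (R+jX_L): Z₁ = 3.70 + j26.1 Ω, |Z₁| = 26.4 Ω
Branch 2 (−jX_C): Z₂ = −j25.7 Ω
Parallel: Z = Z₁Z₂/(Z₁+Z₂), |Z| = 182 Ω, ∠Z = -14.8°
I = V/|Z| = 52.1/182 = 286 mA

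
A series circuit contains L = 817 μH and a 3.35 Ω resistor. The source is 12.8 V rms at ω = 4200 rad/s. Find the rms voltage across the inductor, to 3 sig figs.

9.16 V

X_L = ωL = 3.43 Ω
Z = 3.35 + j3.43 Ω
|Z| = √(3.35² + 3.43²) = 4.80 Ω
I = V/|Z| = 2.67 A
V_L = I·|Z_L| = 2.67 × 3.43 = 9.16 V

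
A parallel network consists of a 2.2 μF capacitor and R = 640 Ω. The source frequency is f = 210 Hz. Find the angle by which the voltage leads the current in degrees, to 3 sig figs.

-61.7°

ω = 2πf = 1319 rad/s
X_C = 1/(ωC) = 344 Ω
Parallel: admittances add. Y = 1/R + jωC
Y = (0.00156 + j0.00290) S
|Y| = 0.00330 S → |Z| = 1/|Y| = 303 Ω, ∠Z = −∠Y = -61.7°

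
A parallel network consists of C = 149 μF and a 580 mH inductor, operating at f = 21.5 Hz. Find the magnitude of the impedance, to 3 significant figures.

136 Ω

ω = 2πf = 135.1 rad/s
X_L = ωL = 78.4 Ω
X_C = 1/(ωC) = 49.7 Ω
Parallel: admittances add. Y = 1/(jωL) + jωC
Y = (0 + j0.00737) S
|Y| = 0.00737 S → |Z| = 1/|Y| = 136 Ω, ∠Z = −∠Y = -90.0°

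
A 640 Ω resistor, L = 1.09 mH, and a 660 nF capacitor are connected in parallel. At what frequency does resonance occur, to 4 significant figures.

ω₀ = 1/√(LC) = 1/√(0.00109 × 6.6e-07) = 37280 rad/s
f₀ = ω₀/(2π) = 5.934 kHz

5.934 kHz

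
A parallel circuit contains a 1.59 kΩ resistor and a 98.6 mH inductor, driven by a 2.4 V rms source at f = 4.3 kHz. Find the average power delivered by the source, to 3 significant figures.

3.62 mW

ω = 2πf = 27020 rad/s
X_L = ωL = 2660 Ω
Parallel: admittances add. Y = 1/R + 1/(jωL)
Y = (0.000629 − j0.000375) S
|Y| = 0.000732 S → |Z| = 1/|Y| = 1370 Ω, ∠Z = −∠Y = 30.8°
I = V/|Z| = 1.76 mA
P = VI cos φ = 2.4 × 0.00176 × cos(30.8°) = 3.62 mW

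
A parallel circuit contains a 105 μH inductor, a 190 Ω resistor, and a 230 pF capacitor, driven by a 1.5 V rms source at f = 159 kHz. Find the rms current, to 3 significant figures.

ω = 2πf = 999000 rad/s
X_L = ωL = 105 Ω
X_C = 1/(ωC) = 4350 Ω
Parallel: admittances add. Y = 1/R + 1/(jωL) + jωC
Y = (0.00526 − j0.00930) S
|Y| = 0.0107 S → |Z| = 1/|Y| = 93.6 Ω, ∠Z = −∠Y = 60.5°
I = V/|Z| = 1.5/93.6 = 16.0 mA

16.0 mA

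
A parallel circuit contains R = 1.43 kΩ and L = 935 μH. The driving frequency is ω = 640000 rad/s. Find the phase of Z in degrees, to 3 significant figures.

67.3°

X_L = ωL = 598 Ω
Parallel: admittances add. Y = 1/R + 1/(jωL)
Y = (0.000699 − j0.00167) S
|Y| = 0.00181 S → |Z| = 1/|Y| = 552 Ω, ∠Z = −∠Y = 67.3°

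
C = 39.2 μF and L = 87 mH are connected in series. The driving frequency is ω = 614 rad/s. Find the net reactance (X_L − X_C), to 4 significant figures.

X_L = ωL = 53.42 Ω
X_C = 1/(ωC) = 41.55 Ω
X = 53.42 − 41.55 = 11.87 Ω

11.87 Ω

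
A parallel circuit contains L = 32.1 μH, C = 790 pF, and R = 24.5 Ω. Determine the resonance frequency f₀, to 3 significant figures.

ω₀ = 1/√(LC) = 1/√(3.21e-05 × 7.9e-10) = 6.28e+06 rad/s
f₀ = ω₀/(2π) = 999 kHz

999 kHz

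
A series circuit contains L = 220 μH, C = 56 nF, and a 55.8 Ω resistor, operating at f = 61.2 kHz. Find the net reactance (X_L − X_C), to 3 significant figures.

38.2 Ω

ω = 2πf = 384500 rad/s
X_L = ωL = 84.6 Ω
X_C = 1/(ωC) = 46.4 Ω
X = 84.6 − 46.4 = 38.2 Ω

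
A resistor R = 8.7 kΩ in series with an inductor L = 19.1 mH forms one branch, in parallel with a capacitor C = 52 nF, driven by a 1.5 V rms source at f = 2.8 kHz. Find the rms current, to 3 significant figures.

1.38 mA

ω = 2πf = 17590 rad/s
X_L = ωL = 336 Ω
X_C = 1/(ωC) = 1090 Ω
Branch 1 (R+jX_L): Z₁ = 8700 + j336 Ω, |Z₁| = 8710 Ω
Branch 2 (−jX_C): Z₂ = −j1090 Ω
Parallel: Z = Z₁Z₂/(Z₁+Z₂), |Z| = 1090 Ω, ∠Z = -82.8°
I = V/|Z| = 1.5/1090 = 1.38 mA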